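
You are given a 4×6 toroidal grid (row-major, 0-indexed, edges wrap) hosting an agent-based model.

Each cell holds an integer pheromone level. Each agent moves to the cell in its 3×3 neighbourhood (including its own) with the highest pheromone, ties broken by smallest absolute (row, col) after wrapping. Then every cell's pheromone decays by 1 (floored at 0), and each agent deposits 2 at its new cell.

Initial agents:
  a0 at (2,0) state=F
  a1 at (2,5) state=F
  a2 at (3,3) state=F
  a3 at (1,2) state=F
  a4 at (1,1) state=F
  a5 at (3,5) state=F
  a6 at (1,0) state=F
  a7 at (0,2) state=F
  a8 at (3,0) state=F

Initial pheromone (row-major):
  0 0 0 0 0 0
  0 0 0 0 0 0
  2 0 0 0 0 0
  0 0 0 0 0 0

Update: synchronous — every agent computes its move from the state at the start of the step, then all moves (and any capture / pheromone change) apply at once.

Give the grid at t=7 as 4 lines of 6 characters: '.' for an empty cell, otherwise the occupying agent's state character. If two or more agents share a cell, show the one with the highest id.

.F....
......
F.....
......

t=1: a0@(2,0) a1@(2,0) a2@(0,2) a3@(0,1) a4@(2,0) a5@(2,0) a6@(2,0) a7@(0,1) a8@(2,0) | pheromone: 0 4 2 0 0 0 / 0 0 0 0 0 0 / 13 0 0 0 0 0 / 0 0 0 0 0 0
t=2: a0@(2,0) a1@(2,0) a2@(0,1) a3@(0,1) a4@(2,0) a5@(2,0) a6@(2,0) a7@(0,1) a8@(2,0) | pheromone: 0 9 1 0 0 0 / 0 0 0 0 0 0 / 24 0 0 0 0 0 / 0 0 0 0 0 0
t=3: a0@(2,0) a1@(2,0) a2@(0,1) a3@(0,1) a4@(2,0) a5@(2,0) a6@(2,0) a7@(0,1) a8@(2,0) | pheromone: 0 14 0 0 0 0 / 0 0 0 0 0 0 / 35 0 0 0 0 0 / 0 0 0 0 0 0
t=4: a0@(2,0) a1@(2,0) a2@(0,1) a3@(0,1) a4@(2,0) a5@(2,0) a6@(2,0) a7@(0,1) a8@(2,0) | pheromone: 0 19 0 0 0 0 / 0 0 0 0 0 0 / 46 0 0 0 0 0 / 0 0 0 0 0 0
t=5: a0@(2,0) a1@(2,0) a2@(0,1) a3@(0,1) a4@(2,0) a5@(2,0) a6@(2,0) a7@(0,1) a8@(2,0) | pheromone: 0 24 0 0 0 0 / 0 0 0 0 0 0 / 57 0 0 0 0 0 / 0 0 0 0 0 0
t=6: a0@(2,0) a1@(2,0) a2@(0,1) a3@(0,1) a4@(2,0) a5@(2,0) a6@(2,0) a7@(0,1) a8@(2,0) | pheromone: 0 29 0 0 0 0 / 0 0 0 0 0 0 / 68 0 0 0 0 0 / 0 0 0 0 0 0
t=7: a0@(2,0) a1@(2,0) a2@(0,1) a3@(0,1) a4@(2,0) a5@(2,0) a6@(2,0) a7@(0,1) a8@(2,0) | pheromone: 0 34 0 0 0 0 / 0 0 0 0 0 0 / 79 0 0 0 0 0 / 0 0 0 0 0 0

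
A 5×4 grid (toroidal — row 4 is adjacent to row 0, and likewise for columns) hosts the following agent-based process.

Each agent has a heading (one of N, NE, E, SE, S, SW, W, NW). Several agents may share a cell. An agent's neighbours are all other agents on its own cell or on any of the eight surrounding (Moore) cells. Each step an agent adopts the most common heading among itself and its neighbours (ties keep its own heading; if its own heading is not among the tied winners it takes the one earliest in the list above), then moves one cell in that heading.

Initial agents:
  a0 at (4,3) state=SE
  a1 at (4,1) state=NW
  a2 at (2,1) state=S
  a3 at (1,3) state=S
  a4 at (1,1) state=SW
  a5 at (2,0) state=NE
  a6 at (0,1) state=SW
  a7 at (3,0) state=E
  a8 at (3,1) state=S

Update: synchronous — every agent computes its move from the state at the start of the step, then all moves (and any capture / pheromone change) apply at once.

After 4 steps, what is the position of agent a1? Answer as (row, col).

(1, 0)

t=1: a0@(0,0):SE a1@(3,0):NW a2@(3,1):S a3@(2,3):S a4@(2,0):SW a5@(3,0):S a6@(1,0):SW a7@(4,0):S a8@(4,1):S
t=2: a0@(1,0):S a1@(4,0):S a2@(4,1):S a3@(3,3):S a4@(3,0):S a5@(4,0):S a6@(2,3):SW a7@(0,0):S a8@(0,1):S
t=3: a0@(2,0):S a1@(0,0):S a2@(0,1):S a3@(4,3):S a4@(4,0):S a5@(0,0):S a6@(3,3):S a7@(1,0):S a8@(1,1):S
t=4: a0@(3,0):S a1@(1,0):S a2@(1,1):S a3@(0,3):S a4@(0,0):S a5@(1,0):S a6@(4,3):S a7@(2,0):S a8@(2,1):S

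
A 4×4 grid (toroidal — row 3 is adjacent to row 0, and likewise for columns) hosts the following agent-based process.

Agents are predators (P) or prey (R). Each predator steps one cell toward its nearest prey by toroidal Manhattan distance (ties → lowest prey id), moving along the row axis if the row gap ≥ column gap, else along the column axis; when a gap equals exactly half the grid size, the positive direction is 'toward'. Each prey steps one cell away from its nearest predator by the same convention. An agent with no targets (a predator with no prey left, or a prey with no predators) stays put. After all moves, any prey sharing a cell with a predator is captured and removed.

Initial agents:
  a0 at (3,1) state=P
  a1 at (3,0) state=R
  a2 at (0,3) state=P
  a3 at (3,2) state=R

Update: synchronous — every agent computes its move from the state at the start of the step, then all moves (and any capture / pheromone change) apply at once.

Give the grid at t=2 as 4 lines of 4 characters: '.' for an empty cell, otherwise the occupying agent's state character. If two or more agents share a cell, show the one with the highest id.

t=1: a0@(3,0):P a2@(3,3):P
t=2: (unchanged — steady state)

....
....
....
P..P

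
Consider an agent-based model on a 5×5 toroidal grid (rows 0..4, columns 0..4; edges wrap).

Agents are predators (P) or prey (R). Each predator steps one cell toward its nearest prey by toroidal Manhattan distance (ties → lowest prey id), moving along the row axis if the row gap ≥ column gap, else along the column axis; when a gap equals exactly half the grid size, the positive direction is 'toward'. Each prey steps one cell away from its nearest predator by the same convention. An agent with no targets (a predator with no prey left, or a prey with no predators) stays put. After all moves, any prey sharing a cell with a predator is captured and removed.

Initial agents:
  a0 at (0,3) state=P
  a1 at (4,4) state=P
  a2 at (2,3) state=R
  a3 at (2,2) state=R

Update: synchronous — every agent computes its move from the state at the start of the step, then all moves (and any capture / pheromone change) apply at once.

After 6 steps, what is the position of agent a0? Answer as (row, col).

t=1: a0@(1,3):P a1@(3,4):P a2@(3,3):R a3@(3,2):R
t=2: a0@(2,3):P a1@(3,3):P a2@(3,2):R a3@(3,1):R
t=3: a0@(3,3):P a1@(3,2):P a2@(3,1):R a3@(3,0):R
t=4: a0@(3,2):P a1@(3,1):P a2@(3,0):R
t=5: a0@(3,1):P a1@(3,0):P a2@(3,4):R
t=6: a0@(3,0):P a1@(3,4):P a2@(3,3):R

(3, 0)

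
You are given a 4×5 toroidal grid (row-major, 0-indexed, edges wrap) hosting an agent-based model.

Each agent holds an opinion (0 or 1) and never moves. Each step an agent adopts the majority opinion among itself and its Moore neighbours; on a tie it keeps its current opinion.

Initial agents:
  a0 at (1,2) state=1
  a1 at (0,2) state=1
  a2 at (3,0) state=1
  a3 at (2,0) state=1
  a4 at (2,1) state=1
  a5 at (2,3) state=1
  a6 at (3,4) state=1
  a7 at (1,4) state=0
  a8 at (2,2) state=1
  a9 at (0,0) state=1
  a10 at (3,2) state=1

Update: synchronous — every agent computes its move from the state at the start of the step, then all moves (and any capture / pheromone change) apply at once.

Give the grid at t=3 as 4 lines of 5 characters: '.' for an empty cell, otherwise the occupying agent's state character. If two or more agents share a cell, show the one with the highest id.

t=1: a0@(1,2):1 a1@(0,2):1 a2@(3,0):1 a3@(2,0):1 a4@(2,1):1 a5@(2,3):1 a6@(3,4):1 a7@(1,4):1 a8@(2,2):1 a9@(0,0):1 a10@(3,2):1
t=2: (unchanged — steady state)

1.1..
..1.1
1111.
1.1.1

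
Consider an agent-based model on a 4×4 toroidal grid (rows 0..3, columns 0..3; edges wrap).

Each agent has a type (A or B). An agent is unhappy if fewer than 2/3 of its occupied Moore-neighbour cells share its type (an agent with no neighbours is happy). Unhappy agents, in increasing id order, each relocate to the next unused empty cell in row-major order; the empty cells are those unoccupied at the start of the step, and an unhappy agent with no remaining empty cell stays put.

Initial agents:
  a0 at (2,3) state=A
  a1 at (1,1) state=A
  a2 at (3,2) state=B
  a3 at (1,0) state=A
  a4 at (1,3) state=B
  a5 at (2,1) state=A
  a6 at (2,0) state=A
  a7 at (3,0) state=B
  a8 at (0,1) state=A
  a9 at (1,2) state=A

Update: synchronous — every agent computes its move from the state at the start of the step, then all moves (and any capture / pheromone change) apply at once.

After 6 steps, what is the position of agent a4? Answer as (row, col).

(1, 3)

t=1: a0@(0,0):A a1@(1,1):A a2@(0,2):B a3@(1,0):A a4@(0,3):B a5@(2,1):A a6@(2,0):A a7@(2,2):B a8@(3,1):A a9@(1,2):A
t=2: a0@(0,0):A a1@(1,1):A a2@(0,1):B a3@(1,0):A a4@(1,3):B a5@(2,1):A a6@(2,0):A a7@(2,3):B a8@(3,0):A a9@(3,2):A
t=3: a0@(0,2):A a1@(1,1):A a2@(0,3):B a3@(1,2):A a4@(2,2):B a5@(2,1):A a6@(2,0):A a7@(3,1):B a8@(3,3):A a9@(3,2):A
t=4: a0@(0,2):A a1@(1,1):A a2@(0,0):B a3@(0,1):A a4@(1,0):B a5@(2,1):A a6@(2,0):A a7@(1,3):B a8@(2,3):A a9@(3,0):A
t=5: a0@(0,2):A a1@(1,1):A a2@(0,3):B a3@(1,2):A a4@(2,2):B a5@(2,1):A a6@(2,0):A a7@(3,1):B a8@(3,2):A a9@(3,0):A
t=6: a0@(0,0):A a1@(1,1):A a2@(0,1):B a3@(1,0):A a4@(1,3):B a5@(2,1):A a6@(2,0):A a7@(2,3):B a8@(3,3):A a9@(3,0):A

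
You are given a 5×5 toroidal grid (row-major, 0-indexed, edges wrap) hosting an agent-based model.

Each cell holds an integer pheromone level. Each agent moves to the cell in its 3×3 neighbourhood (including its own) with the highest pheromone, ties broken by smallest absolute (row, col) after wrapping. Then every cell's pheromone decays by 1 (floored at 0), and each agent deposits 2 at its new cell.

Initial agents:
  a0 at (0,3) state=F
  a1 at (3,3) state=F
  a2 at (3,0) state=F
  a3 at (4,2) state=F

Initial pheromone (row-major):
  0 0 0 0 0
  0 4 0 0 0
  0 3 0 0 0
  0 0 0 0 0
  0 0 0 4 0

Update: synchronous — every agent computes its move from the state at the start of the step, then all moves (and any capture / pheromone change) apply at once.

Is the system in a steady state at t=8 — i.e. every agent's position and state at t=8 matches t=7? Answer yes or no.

yes

t=1: a0@(4,3) a1@(4,3) a2@(2,1) a3@(4,3) | pheromone: 0 0 0 0 0 / 0 3 0 0 0 / 0 4 0 0 0 / 0 0 0 0 0 / 0 0 0 9 0
t=2: a0@(4,3) a1@(4,3) a2@(2,1) a3@(4,3) | pheromone: 0 0 0 0 0 / 0 2 0 0 0 / 0 5 0 0 0 / 0 0 0 0 0 / 0 0 0 14 0
t=3: a0@(4,3) a1@(4,3) a2@(2,1) a3@(4,3) | pheromone: 0 0 0 0 0 / 0 1 0 0 0 / 0 6 0 0 0 / 0 0 0 0 0 / 0 0 0 19 0
t=4: a0@(4,3) a1@(4,3) a2@(2,1) a3@(4,3) | pheromone: 0 0 0 0 0 / 0 0 0 0 0 / 0 7 0 0 0 / 0 0 0 0 0 / 0 0 0 24 0
t=5: a0@(4,3) a1@(4,3) a2@(2,1) a3@(4,3) | pheromone: 0 0 0 0 0 / 0 0 0 0 0 / 0 8 0 0 0 / 0 0 0 0 0 / 0 0 0 29 0
t=6: a0@(4,3) a1@(4,3) a2@(2,1) a3@(4,3) | pheromone: 0 0 0 0 0 / 0 0 0 0 0 / 0 9 0 0 0 / 0 0 0 0 0 / 0 0 0 34 0
t=7: a0@(4,3) a1@(4,3) a2@(2,1) a3@(4,3) | pheromone: 0 0 0 0 0 / 0 0 0 0 0 / 0 10 0 0 0 / 0 0 0 0 0 / 0 0 0 39 0
t=8: a0@(4,3) a1@(4,3) a2@(2,1) a3@(4,3) | pheromone: 0 0 0 0 0 / 0 0 0 0 0 / 0 11 0 0 0 / 0 0 0 0 0 / 0 0 0 44 0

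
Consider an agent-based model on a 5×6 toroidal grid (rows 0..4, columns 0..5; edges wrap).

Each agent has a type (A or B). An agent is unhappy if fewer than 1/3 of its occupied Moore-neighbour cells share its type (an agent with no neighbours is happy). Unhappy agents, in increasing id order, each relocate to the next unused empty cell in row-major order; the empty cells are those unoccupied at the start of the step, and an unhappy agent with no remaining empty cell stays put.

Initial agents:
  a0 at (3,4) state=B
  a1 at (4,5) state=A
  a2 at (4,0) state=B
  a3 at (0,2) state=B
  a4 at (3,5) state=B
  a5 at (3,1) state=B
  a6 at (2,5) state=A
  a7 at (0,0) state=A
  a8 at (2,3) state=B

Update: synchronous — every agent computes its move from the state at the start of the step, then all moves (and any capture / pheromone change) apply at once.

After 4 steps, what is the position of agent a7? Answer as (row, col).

t=1: a0@(3,4):B a1@(0,1):A a2@(4,0):B a3@(0,2):B a4@(3,5):B a5@(3,1):B a6@(0,3):A a7@(0,0):A a8@(2,3):B
t=2: a0@(3,4):B a1@(0,1):A a2@(4,0):B a3@(0,4):B a4@(3,5):B a5@(3,1):B a6@(0,5):A a7@(0,0):A a8@(2,3):B
t=3: a0@(3,4):B a1@(0,1):A a2@(4,0):B a3@(0,2):B a4@(3,5):B a5@(3,1):B a6@(0,5):A a7@(0,0):A a8@(2,3):B
t=4: a0@(3,4):B a1@(0,1):A a2@(4,0):B a3@(0,3):B a4@(3,5):B a5@(3,1):B a6@(0,5):A a7@(0,0):A a8@(2,3):B

(0, 0)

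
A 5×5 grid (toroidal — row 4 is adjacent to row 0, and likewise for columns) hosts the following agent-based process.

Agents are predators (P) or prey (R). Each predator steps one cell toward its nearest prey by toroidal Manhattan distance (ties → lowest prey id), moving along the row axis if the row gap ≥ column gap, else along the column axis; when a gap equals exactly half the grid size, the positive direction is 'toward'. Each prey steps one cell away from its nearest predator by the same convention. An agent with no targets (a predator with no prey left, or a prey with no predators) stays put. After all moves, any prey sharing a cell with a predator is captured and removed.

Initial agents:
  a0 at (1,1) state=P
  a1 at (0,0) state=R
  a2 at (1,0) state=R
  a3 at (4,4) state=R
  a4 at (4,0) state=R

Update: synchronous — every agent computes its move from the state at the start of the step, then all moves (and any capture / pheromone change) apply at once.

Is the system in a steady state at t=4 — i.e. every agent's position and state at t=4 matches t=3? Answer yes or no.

no

t=1: a0@(1,0):P a1@(4,0):R a2@(1,4):R a3@(3,4):R a4@(3,0):R
t=2: a0@(1,4):P a1@(3,0):R a2@(1,3):R a3@(4,4):R a4@(4,0):R
t=3: a0@(1,3):P a1@(4,0):R a2@(1,2):R a3@(3,4):R a4@(3,0):R
t=4: a0@(1,2):P a1@(3,0):R a2@(1,1):R a3@(4,4):R a4@(4,0):R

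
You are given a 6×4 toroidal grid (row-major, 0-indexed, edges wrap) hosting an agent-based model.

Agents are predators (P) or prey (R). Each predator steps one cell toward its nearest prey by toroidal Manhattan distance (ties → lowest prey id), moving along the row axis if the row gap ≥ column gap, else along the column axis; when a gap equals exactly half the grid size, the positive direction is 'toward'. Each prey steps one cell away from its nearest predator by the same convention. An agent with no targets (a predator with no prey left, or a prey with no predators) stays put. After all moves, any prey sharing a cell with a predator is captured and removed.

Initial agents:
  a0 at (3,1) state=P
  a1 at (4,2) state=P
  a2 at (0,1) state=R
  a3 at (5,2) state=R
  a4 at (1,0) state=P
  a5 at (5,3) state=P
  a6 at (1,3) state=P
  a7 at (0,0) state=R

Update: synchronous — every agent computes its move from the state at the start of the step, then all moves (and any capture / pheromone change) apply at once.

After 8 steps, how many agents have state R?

3

t=1: a0@(4,1):P a1@(5,2):P a2@(5,1):R a3@(0,2):R a4@(0,0):P a5@(5,2):P a6@(0,3):P a7@(5,0):R
t=2: a0@(5,1):P a1@(5,1):P a2@(0,1):R a3@(1,2):R a4@(5,0):P a5@(5,1):P a6@(0,2):P a7@(4,0):R
t=3: a0@(0,1):P a1@(0,1):P a2@(1,1):R a3@(2,2):R a4@(4,0):P a5@(0,1):P a6@(0,1):P a7@(3,0):R
t=4: a0@(1,1):P a1@(1,1):P a2@(2,1):R a3@(3,2):R a4@(3,0):P a5@(1,1):P a6@(1,1):P a7@(2,0):R
t=5: a0@(2,1):P a1@(2,1):P a2@(3,1):R a3@(3,1):R a4@(2,0):P a5@(2,1):P a6@(2,1):P a7@(1,0):R
t=6: a0@(3,1):P a1@(3,1):P a2@(4,1):R a3@(4,1):R a4@(1,0):P a5@(3,1):P a6@(3,1):P a7@(0,0):R
t=7: a0@(4,1):P a1@(4,1):P a2@(5,1):R a3@(5,1):R a4@(0,0):P a5@(4,1):P a6@(4,1):P a7@(5,0):R
t=8: a0@(5,1):P a1@(5,1):P a2@(0,1):R a3@(0,1):R a4@(5,0):P a5@(5,1):P a6@(5,1):P a7@(4,0):R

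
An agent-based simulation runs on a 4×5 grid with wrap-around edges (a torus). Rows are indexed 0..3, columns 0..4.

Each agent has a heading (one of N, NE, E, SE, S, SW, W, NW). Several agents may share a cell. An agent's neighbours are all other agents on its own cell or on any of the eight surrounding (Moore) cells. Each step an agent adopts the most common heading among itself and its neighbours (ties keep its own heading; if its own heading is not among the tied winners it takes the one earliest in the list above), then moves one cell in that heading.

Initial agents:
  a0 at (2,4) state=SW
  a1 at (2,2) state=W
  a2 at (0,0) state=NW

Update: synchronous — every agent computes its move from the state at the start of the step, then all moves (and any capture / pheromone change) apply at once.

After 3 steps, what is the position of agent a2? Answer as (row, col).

(1, 2)

t=1: a0@(3,3):SW a1@(2,1):W a2@(3,4):NW
t=2: a0@(0,2):SW a1@(2,0):W a2@(2,3):NW
t=3: a0@(1,1):SW a1@(2,4):W a2@(1,2):NW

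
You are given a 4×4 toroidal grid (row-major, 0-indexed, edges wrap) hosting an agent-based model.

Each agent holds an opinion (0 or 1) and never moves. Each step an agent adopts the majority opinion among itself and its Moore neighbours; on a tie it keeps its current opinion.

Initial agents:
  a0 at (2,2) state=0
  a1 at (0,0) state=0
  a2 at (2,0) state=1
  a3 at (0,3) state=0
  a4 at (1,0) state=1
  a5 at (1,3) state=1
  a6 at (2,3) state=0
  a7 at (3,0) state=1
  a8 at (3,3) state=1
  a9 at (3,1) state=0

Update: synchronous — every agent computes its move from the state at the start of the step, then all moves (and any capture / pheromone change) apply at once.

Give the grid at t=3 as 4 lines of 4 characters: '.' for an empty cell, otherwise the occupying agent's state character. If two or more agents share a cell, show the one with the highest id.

t=1: a0@(2,2):0 a1@(0,0):1 a2@(2,0):1 a3@(0,3):1 a4@(1,0):1 a5@(1,3):0 a6@(2,3):1 a7@(3,0):0 a8@(3,3):0 a9@(3,1):0
t=2: a0@(2,2):0 a1@(0,0):0 a2@(2,0):0 a3@(0,3):1 a4@(1,0):1 a5@(1,3):1 a6@(2,3):0 a7@(3,0):1 a8@(3,3):1 a9@(3,1):0
t=3: a0@(2,2):0 a1@(0,0):1 a2@(2,0):1 a3@(0,3):1 a4@(1,0):1 a5@(1,3):0 a6@(2,3):1 a7@(3,0):0 a8@(3,3):0 a9@(3,1):0

1..1
1..0
1.01
00.0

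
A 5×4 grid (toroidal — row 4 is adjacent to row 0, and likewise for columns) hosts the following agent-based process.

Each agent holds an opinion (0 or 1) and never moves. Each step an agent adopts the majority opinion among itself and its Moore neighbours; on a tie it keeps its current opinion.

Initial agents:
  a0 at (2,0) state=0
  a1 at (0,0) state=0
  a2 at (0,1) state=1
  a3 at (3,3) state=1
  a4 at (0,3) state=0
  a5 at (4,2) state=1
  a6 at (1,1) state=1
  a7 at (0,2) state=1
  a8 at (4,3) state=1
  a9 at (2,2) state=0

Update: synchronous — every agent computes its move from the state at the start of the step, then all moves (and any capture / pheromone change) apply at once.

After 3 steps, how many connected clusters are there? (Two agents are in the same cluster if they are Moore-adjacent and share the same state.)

1

t=1: a0@(2,0):1 a1@(0,0):1 a2@(0,1):1 a3@(3,3):1 a4@(0,3):1 a5@(4,2):1 a6@(1,1):1 a7@(0,2):1 a8@(4,3):1 a9@(2,2):1
t=2: (unchanged — steady state)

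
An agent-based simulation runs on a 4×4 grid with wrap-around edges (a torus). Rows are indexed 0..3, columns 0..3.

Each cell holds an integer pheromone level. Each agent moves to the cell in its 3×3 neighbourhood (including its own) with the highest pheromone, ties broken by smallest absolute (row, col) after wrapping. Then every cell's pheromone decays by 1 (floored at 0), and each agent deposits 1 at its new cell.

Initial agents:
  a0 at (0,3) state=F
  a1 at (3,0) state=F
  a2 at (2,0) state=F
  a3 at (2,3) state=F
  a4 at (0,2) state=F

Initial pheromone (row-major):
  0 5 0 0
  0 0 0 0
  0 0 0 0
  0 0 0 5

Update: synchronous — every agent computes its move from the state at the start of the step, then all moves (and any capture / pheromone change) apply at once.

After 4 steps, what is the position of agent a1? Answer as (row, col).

t=1: a0@(3,3) a1@(0,1) a2@(3,3) a3@(3,3) a4@(0,1) | pheromone: 0 6 0 0 / 0 0 0 0 / 0 0 0 0 / 0 0 0 7
t=2: a0@(3,3) a1@(0,1) a2@(3,3) a3@(3,3) a4@(0,1) | pheromone: 0 7 0 0 / 0 0 0 0 / 0 0 0 0 / 0 0 0 9
t=3: a0@(3,3) a1@(0,1) a2@(3,3) a3@(3,3) a4@(0,1) | pheromone: 0 8 0 0 / 0 0 0 0 / 0 0 0 0 / 0 0 0 11
t=4: a0@(3,3) a1@(0,1) a2@(3,3) a3@(3,3) a4@(0,1) | pheromone: 0 9 0 0 / 0 0 0 0 / 0 0 0 0 / 0 0 0 13

(0, 1)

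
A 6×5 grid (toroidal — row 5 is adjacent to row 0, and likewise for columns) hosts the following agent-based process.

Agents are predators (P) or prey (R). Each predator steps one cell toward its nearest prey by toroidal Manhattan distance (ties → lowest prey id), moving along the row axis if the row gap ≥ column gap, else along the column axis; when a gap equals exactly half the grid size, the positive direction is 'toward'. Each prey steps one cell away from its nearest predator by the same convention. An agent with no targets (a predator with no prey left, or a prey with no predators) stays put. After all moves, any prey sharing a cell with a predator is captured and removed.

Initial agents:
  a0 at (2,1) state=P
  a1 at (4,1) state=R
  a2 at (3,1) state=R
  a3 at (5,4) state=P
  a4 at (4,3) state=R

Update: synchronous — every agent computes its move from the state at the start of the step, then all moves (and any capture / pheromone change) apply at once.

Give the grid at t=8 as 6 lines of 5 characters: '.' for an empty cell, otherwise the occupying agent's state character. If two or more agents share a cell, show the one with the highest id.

.R...
.....
.....
.....
PP...
.R..R

t=1: a0@(3,1):P a1@(5,1):R a2@(4,1):R a3@(4,4):P a4@(3,3):R
t=2: a0@(4,1):P a1@(0,1):R a2@(5,1):R a3@(4,0):P a4@(3,4):R
t=3: a0@(5,1):P a1@(1,1):R a2@(0,1):R a3@(5,0):P a4@(2,4):R
t=4: a0@(0,1):P a1@(2,1):R a2@(1,1):R a3@(0,0):P a4@(1,4):R
t=5: a0@(1,1):P a1@(3,1):R a2@(2,1):R a3@(1,0):P a4@(2,4):R
t=6: a0@(2,1):P a1@(4,1):R a2@(3,1):R a3@(2,0):P a4@(3,4):R
t=7: a0@(3,1):P a1@(5,1):R a2@(4,1):R a3@(3,0):P a4@(4,4):R
t=8: a0@(4,1):P a1@(0,1):R a2@(5,1):R a3@(4,0):P a4@(5,4):R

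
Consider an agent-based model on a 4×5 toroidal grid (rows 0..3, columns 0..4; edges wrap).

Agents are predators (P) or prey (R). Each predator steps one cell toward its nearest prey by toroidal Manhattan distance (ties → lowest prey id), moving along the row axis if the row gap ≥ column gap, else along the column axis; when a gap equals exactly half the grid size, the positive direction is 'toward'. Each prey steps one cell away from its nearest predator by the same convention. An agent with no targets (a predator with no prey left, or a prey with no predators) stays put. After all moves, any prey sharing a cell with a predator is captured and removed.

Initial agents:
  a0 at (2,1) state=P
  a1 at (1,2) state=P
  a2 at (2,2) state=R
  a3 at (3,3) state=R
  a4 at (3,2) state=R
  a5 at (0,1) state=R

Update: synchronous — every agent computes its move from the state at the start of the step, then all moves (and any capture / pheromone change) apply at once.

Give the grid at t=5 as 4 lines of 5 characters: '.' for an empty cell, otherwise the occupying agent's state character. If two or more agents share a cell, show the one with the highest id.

t=1: a0@(2,2):P a1@(2,2):P a2@(2,3):R a3@(3,4):R a4@(0,2):R a5@(3,1):R
t=2: a0@(2,3):P a1@(2,3):P a2@(2,4):R a3@(3,0):R a4@(3,2):R a5@(0,1):R
t=3: a0@(2,4):P a1@(2,4):P a2@(2,0):R a3@(3,1):R a4@(0,2):R a5@(3,1):R
t=4: a0@(2,0):P a1@(2,0):P a2@(2,1):R a3@(3,2):R a4@(3,2):R a5@(3,2):R
t=5: a0@(2,1):P a1@(2,1):P a2@(2,2):R a3@(3,3):R a4@(3,3):R a5@(3,3):R

.....
.....
.PR..
...R.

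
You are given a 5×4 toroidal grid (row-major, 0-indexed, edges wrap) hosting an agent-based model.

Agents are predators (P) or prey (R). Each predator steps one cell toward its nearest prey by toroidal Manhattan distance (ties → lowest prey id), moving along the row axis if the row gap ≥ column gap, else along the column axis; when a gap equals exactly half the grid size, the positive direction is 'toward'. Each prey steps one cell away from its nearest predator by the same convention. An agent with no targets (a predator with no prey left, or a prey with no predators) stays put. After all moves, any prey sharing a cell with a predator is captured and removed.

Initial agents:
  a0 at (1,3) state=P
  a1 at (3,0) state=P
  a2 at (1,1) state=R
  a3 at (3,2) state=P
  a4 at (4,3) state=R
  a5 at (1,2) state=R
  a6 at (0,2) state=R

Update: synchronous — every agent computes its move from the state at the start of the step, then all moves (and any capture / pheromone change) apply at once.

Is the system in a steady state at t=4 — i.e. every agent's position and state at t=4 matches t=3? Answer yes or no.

t=1: a0@(1,2):P a1@(4,0):P a2@(1,0):R a3@(4,2):P a4@(3,3):R a5@(1,1):R
t=2: a0@(1,1):P a1@(0,0):P a2@(1,3):R a3@(3,2):P a4@(2,3):R a5@(1,0):R
t=3: a0@(1,0):P a1@(1,0):P a2@(1,2):R a3@(2,2):P a4@(1,3):R a5@(1,3):R
t=4: a0@(1,3):P a1@(1,3):P a2@(0,2):R a3@(1,2):P

no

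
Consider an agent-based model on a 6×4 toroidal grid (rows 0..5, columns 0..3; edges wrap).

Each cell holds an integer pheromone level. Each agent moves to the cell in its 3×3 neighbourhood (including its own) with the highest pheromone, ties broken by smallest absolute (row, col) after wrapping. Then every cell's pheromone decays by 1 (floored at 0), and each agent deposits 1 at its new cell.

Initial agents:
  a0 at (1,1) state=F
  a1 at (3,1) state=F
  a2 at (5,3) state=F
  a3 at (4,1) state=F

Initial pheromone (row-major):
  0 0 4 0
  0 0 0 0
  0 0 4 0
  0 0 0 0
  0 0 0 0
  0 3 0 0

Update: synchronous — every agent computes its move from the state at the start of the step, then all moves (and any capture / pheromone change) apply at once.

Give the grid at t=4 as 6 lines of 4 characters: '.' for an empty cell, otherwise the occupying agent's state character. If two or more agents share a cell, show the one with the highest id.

..F.
....
..F.
....
....
....

t=1: a0@(0,2) a1@(2,2) a2@(0,2) a3@(5,1) | pheromone: 0 0 5 0 / 0 0 0 0 / 0 0 4 0 / 0 0 0 0 / 0 0 0 0 / 0 3 0 0
t=2: a0@(0,2) a1@(2,2) a2@(0,2) a3@(0,2) | pheromone: 0 0 7 0 / 0 0 0 0 / 0 0 4 0 / 0 0 0 0 / 0 0 0 0 / 0 2 0 0
t=3: a0@(0,2) a1@(2,2) a2@(0,2) a3@(0,2) | pheromone: 0 0 9 0 / 0 0 0 0 / 0 0 4 0 / 0 0 0 0 / 0 0 0 0 / 0 1 0 0
t=4: a0@(0,2) a1@(2,2) a2@(0,2) a3@(0,2) | pheromone: 0 0 11 0 / 0 0 0 0 / 0 0 4 0 / 0 0 0 0 / 0 0 0 0 / 0 0 0 0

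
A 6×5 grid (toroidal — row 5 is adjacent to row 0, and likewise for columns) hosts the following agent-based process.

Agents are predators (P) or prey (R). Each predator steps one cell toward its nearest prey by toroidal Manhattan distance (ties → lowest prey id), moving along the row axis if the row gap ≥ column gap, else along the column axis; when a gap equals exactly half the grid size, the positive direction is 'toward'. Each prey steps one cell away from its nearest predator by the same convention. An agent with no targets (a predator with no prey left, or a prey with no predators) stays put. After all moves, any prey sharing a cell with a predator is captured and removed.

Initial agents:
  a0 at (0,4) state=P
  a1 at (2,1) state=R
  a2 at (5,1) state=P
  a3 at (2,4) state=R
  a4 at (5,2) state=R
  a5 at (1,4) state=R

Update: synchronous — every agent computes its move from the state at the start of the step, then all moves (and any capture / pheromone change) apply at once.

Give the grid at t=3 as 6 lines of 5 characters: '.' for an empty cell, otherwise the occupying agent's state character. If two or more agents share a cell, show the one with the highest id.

t=1: a0@(1,4):P a1@(1,1):R a2@(5,2):P a3@(3,4):R a4@(5,3):R a5@(2,4):R
t=2: a0@(2,4):P a1@(1,2):R a2@(5,3):P a3@(4,4):R a4@(5,4):R a5@(3,4):R
t=3: a0@(3,4):P a1@(1,1):R a2@(5,4):P a4@(5,0):R a5@(4,4):R

.....
.R...
.....
....P
....R
R...P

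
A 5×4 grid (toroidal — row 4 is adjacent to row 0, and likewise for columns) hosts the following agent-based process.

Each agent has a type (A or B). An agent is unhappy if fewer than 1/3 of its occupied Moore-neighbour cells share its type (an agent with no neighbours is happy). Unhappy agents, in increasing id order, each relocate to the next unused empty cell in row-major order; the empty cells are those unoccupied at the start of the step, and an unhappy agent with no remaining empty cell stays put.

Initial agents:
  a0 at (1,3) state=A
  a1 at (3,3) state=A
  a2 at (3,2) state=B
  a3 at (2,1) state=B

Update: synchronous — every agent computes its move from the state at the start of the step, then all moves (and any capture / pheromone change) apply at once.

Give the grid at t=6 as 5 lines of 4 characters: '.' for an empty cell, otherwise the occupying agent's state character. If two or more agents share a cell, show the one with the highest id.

A...
...A
.B..
..B.
....

t=1: a0@(1,3):A a1@(0,0):A a2@(3,2):B a3@(2,1):B
t=2: (unchanged — steady state)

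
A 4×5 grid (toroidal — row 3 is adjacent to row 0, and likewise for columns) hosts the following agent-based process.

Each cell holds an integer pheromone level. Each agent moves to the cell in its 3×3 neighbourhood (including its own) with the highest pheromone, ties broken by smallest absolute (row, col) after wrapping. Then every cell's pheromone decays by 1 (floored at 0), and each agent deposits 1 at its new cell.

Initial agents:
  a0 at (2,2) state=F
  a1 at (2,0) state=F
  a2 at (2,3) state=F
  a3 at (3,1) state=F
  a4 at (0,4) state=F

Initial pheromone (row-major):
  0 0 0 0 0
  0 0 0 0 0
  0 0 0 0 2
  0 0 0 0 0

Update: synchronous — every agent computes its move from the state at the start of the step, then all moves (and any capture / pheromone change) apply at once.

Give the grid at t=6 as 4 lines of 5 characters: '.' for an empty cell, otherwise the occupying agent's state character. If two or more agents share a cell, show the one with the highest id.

t=1: a0@(1,1) a1@(2,4) a2@(2,4) a3@(0,0) a4@(0,0) | pheromone: 2 0 0 0 0 / 0 1 0 0 0 / 0 0 0 0 3 / 0 0 0 0 0
t=2: a0@(0,0) a1@(2,4) a2@(2,4) a3@(0,0) a4@(0,0) | pheromone: 4 0 0 0 0 / 0 0 0 0 0 / 0 0 0 0 4 / 0 0 0 0 0
t=3: a0@(0,0) a1@(2,4) a2@(2,4) a3@(0,0) a4@(0,0) | pheromone: 6 0 0 0 0 / 0 0 0 0 0 / 0 0 0 0 5 / 0 0 0 0 0
t=4: a0@(0,0) a1@(2,4) a2@(2,4) a3@(0,0) a4@(0,0) | pheromone: 8 0 0 0 0 / 0 0 0 0 0 / 0 0 0 0 6 / 0 0 0 0 0
t=5: a0@(0,0) a1@(2,4) a2@(2,4) a3@(0,0) a4@(0,0) | pheromone: 10 0 0 0 0 / 0 0 0 0 0 / 0 0 0 0 7 / 0 0 0 0 0
t=6: a0@(0,0) a1@(2,4) a2@(2,4) a3@(0,0) a4@(0,0) | pheromone: 12 0 0 0 0 / 0 0 0 0 0 / 0 0 0 0 8 / 0 0 0 0 0

F....
.....
....F
.....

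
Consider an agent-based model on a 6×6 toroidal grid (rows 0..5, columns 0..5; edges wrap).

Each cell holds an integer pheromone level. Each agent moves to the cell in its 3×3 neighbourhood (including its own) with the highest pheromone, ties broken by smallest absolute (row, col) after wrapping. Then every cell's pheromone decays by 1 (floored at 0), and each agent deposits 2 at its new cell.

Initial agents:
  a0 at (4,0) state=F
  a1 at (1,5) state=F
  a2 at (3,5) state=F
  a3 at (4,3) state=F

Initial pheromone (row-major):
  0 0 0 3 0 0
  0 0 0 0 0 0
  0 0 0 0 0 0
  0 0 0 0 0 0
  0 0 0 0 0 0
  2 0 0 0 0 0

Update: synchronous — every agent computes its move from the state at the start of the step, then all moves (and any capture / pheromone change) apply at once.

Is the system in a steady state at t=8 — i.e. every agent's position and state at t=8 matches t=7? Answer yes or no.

yes

t=1: a0@(5,0) a1@(0,0) a2@(2,0) a3@(3,2) | pheromone: 2 0 0 2 0 0 / 0 0 0 0 0 0 / 2 0 0 0 0 0 / 0 0 2 0 0 0 / 0 0 0 0 0 0 / 3 0 0 0 0 0
t=2: a0@(5,0) a1@(5,0) a2@(2,0) a3@(3,2) | pheromone: 1 0 0 1 0 0 / 0 0 0 0 0 0 / 3 0 0 0 0 0 / 0 0 3 0 0 0 / 0 0 0 0 0 0 / 6 0 0 0 0 0
t=3: a0@(5,0) a1@(5,0) a2@(2,0) a3@(3,2) | pheromone: 0 0 0 0 0 0 / 0 0 0 0 0 0 / 4 0 0 0 0 0 / 0 0 4 0 0 0 / 0 0 0 0 0 0 / 9 0 0 0 0 0
t=4: a0@(5,0) a1@(5,0) a2@(2,0) a3@(3,2) | pheromone: 0 0 0 0 0 0 / 0 0 0 0 0 0 / 5 0 0 0 0 0 / 0 0 5 0 0 0 / 0 0 0 0 0 0 / 12 0 0 0 0 0
t=5: a0@(5,0) a1@(5,0) a2@(2,0) a3@(3,2) | pheromone: 0 0 0 0 0 0 / 0 0 0 0 0 0 / 6 0 0 0 0 0 / 0 0 6 0 0 0 / 0 0 0 0 0 0 / 15 0 0 0 0 0
t=6: a0@(5,0) a1@(5,0) a2@(2,0) a3@(3,2) | pheromone: 0 0 0 0 0 0 / 0 0 0 0 0 0 / 7 0 0 0 0 0 / 0 0 7 0 0 0 / 0 0 0 0 0 0 / 18 0 0 0 0 0
t=7: a0@(5,0) a1@(5,0) a2@(2,0) a3@(3,2) | pheromone: 0 0 0 0 0 0 / 0 0 0 0 0 0 / 8 0 0 0 0 0 / 0 0 8 0 0 0 / 0 0 0 0 0 0 / 21 0 0 0 0 0
t=8: a0@(5,0) a1@(5,0) a2@(2,0) a3@(3,2) | pheromone: 0 0 0 0 0 0 / 0 0 0 0 0 0 / 9 0 0 0 0 0 / 0 0 9 0 0 0 / 0 0 0 0 0 0 / 24 0 0 0 0 0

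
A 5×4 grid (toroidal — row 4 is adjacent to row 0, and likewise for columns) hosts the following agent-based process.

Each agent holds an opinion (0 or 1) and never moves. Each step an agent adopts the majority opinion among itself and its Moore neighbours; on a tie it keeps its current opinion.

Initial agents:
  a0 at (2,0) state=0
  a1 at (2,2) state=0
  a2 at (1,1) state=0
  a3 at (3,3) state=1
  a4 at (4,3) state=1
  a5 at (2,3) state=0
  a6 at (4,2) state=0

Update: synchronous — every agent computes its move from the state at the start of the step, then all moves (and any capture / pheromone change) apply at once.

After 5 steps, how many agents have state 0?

5

t=1: a0@(2,0):0 a1@(2,2):0 a2@(1,1):0 a3@(3,3):0 a4@(4,3):1 a5@(2,3):0 a6@(4,2):1
t=2: (unchanged — steady state)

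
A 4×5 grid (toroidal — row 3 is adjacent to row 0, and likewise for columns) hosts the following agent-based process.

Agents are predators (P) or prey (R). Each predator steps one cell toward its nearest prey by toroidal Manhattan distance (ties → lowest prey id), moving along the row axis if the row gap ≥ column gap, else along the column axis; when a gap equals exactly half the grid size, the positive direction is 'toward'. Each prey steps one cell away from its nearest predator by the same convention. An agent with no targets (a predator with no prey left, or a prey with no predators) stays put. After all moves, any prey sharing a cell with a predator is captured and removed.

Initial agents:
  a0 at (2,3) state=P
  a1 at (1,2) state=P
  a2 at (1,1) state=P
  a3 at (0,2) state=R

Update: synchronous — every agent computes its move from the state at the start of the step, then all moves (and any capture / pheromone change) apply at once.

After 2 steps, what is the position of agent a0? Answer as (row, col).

(3, 2)

t=1: a0@(3,3):P a1@(0,2):P a2@(0,1):P a3@(3,2):R
t=2: a0@(3,2):P a1@(3,2):P a2@(3,1):P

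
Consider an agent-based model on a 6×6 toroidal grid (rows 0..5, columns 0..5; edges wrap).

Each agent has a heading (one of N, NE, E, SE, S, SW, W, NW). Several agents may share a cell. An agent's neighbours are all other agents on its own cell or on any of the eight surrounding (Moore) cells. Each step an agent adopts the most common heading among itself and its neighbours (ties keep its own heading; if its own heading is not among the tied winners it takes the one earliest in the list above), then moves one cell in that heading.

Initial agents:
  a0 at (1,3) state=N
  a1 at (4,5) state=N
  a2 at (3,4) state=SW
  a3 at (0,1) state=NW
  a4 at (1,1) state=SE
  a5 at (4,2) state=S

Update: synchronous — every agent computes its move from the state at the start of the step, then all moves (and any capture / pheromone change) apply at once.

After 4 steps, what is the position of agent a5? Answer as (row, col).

(2, 2)

t=1: a0@(0,3):N a1@(3,5):N a2@(4,3):SW a3@(5,0):NW a4@(2,2):SE a5@(5,2):S
t=2: a0@(5,3):N a1@(2,5):N a2@(5,2):SW a3@(4,5):NW a4@(3,3):SE a5@(0,2):S
t=3: a0@(4,3):N a1@(1,5):N a2@(0,1):SW a3@(3,4):NW a4@(4,4):SE a5@(1,2):S
t=4: a0@(3,3):N a1@(0,5):N a2@(1,0):SW a3@(2,3):NW a4@(5,5):SE a5@(2,2):S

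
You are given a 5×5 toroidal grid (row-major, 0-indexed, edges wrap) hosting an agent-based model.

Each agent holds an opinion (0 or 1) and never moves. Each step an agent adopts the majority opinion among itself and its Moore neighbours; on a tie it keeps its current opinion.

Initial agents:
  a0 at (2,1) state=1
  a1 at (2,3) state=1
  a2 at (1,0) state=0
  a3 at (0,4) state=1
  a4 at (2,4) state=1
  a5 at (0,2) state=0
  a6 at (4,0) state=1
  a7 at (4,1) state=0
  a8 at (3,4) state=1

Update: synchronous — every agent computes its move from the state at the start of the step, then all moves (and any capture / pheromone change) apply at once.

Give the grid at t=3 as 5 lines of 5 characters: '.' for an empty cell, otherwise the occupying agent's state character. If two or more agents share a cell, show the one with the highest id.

..0.1
1....
.1.11
....1
10...

t=1: a0@(2,1):1 a1@(2,3):1 a2@(1,0):1 a3@(0,4):1 a4@(2,4):1 a5@(0,2):0 a6@(4,0):1 a7@(4,1):0 a8@(3,4):1
t=2: (unchanged — steady state)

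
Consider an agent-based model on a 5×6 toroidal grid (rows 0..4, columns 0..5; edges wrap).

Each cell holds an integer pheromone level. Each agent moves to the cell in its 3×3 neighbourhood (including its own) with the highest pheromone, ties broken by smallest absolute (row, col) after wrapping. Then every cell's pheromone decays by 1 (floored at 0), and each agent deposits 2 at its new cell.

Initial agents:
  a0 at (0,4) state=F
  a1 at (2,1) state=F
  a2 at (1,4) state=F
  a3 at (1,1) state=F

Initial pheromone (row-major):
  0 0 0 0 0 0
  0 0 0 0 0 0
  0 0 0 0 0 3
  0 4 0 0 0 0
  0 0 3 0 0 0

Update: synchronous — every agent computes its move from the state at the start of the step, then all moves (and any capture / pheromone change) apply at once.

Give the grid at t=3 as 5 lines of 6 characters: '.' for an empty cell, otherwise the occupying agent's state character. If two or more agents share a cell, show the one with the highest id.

t=1: a0@(0,3) a1@(3,1) a2@(2,5) a3@(0,0) | pheromone: 2 0 0 2 0 0 / 0 0 0 0 0 0 / 0 0 0 0 0 4 / 0 5 0 0 0 0 / 0 0 2 0 0 0
t=2: a0@(0,3) a1@(3,1) a2@(2,5) a3@(0,0) | pheromone: 3 0 0 3 0 0 / 0 0 0 0 0 0 / 0 0 0 0 0 5 / 0 6 0 0 0 0 / 0 0 1 0 0 0
t=3: a0@(0,3) a1@(3,1) a2@(2,5) a3@(0,0) | pheromone: 4 0 0 4 0 0 / 0 0 0 0 0 0 / 0 0 0 0 0 6 / 0 7 0 0 0 0 / 0 0 0 0 0 0

F..F..
......
.....F
.F....
......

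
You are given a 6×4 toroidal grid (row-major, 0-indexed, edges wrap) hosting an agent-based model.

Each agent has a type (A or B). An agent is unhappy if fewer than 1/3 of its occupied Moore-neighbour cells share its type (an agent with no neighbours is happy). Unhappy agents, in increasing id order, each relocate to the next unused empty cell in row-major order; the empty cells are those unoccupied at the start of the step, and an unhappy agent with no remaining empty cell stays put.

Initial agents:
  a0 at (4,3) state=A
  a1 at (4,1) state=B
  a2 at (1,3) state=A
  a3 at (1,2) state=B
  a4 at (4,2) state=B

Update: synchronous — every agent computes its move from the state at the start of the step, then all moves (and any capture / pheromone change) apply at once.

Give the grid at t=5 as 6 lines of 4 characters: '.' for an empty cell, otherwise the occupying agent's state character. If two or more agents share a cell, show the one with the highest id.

t=1: a0@(0,0):A a1@(4,1):B a2@(0,1):A a3@(0,2):B a4@(4,2):B
t=2: a0@(0,0):A a1@(4,1):B a2@(0,1):A a3@(0,3):B a4@(4,2):B
t=3: a0@(0,0):A a1@(4,1):B a2@(0,1):A a3@(0,2):B a4@(4,2):B
t=4: a0@(0,0):A a1@(4,1):B a2@(0,1):A a3@(0,3):B a4@(4,2):B
t=5: a0@(0,0):A a1@(4,1):B a2@(0,1):A a3@(0,2):B a4@(4,2):B

AAB.
....
....
....
.BB.
....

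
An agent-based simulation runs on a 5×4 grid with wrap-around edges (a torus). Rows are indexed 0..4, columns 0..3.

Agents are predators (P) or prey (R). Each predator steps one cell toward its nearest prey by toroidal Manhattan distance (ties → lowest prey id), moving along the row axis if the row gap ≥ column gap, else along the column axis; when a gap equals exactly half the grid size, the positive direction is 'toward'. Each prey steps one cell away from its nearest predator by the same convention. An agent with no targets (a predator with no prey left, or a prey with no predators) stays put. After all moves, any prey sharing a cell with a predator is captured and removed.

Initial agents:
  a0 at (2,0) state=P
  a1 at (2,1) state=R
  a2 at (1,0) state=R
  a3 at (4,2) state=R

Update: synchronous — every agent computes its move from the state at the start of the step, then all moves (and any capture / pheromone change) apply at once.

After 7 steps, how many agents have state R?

3

t=1: a0@(2,1):P a1@(2,2):R a2@(0,0):R a3@(0,2):R
t=2: a0@(2,2):P a1@(2,3):R a2@(4,0):R a3@(4,2):R
t=3: a0@(2,3):P a1@(2,0):R a2@(0,0):R a3@(0,2):R
t=4: a0@(2,0):P a1@(2,1):R a2@(4,0):R a3@(4,2):R
t=5: a0@(2,1):P a1@(2,2):R a2@(0,0):R a3@(0,2):R
t=6: a0@(2,2):P a1@(2,3):R a2@(4,0):R a3@(4,2):R
t=7: a0@(2,3):P a1@(2,0):R a2@(0,0):R a3@(0,2):R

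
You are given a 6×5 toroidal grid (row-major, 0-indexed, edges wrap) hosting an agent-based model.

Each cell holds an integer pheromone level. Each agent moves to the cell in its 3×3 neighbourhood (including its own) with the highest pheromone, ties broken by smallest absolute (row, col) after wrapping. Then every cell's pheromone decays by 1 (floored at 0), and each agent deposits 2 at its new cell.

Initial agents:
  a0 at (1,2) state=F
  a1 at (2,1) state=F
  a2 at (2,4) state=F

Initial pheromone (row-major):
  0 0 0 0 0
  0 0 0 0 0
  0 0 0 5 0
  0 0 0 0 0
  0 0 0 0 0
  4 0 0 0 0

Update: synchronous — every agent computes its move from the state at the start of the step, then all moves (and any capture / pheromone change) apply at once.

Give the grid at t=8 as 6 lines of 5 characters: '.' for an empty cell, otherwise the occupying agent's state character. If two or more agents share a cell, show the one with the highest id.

t=1: a0@(2,3) a1@(1,0) a2@(2,3) | pheromone: 0 0 0 0 0 / 2 0 0 0 0 / 0 0 0 8 0 / 0 0 0 0 0 / 0 0 0 0 0 / 3 0 0 0 0
t=2: a0@(2,3) a1@(1,0) a2@(2,3) | pheromone: 0 0 0 0 0 / 3 0 0 0 0 / 0 0 0 11 0 / 0 0 0 0 0 / 0 0 0 0 0 / 2 0 0 0 0
t=3: a0@(2,3) a1@(1,0) a2@(2,3) | pheromone: 0 0 0 0 0 / 4 0 0 0 0 / 0 0 0 14 0 / 0 0 0 0 0 / 0 0 0 0 0 / 1 0 0 0 0
t=4: a0@(2,3) a1@(1,0) a2@(2,3) | pheromone: 0 0 0 0 0 / 5 0 0 0 0 / 0 0 0 17 0 / 0 0 0 0 0 / 0 0 0 0 0 / 0 0 0 0 0
t=5: a0@(2,3) a1@(1,0) a2@(2,3) | pheromone: 0 0 0 0 0 / 6 0 0 0 0 / 0 0 0 20 0 / 0 0 0 0 0 / 0 0 0 0 0 / 0 0 0 0 0
t=6: a0@(2,3) a1@(1,0) a2@(2,3) | pheromone: 0 0 0 0 0 / 7 0 0 0 0 / 0 0 0 23 0 / 0 0 0 0 0 / 0 0 0 0 0 / 0 0 0 0 0
t=7: a0@(2,3) a1@(1,0) a2@(2,3) | pheromone: 0 0 0 0 0 / 8 0 0 0 0 / 0 0 0 26 0 / 0 0 0 0 0 / 0 0 0 0 0 / 0 0 0 0 0
t=8: a0@(2,3) a1@(1,0) a2@(2,3) | pheromone: 0 0 0 0 0 / 9 0 0 0 0 / 0 0 0 29 0 / 0 0 0 0 0 / 0 0 0 0 0 / 0 0 0 0 0

.....
F....
...F.
.....
.....
.....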